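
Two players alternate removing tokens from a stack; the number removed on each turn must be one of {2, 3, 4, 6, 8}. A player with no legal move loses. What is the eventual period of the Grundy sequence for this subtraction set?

10

n :  0  1  2  3  4  5  6  7  8  9 10 11 12 13 14 15 16 17 18 19 20 21
G :  0  0  1  1  2  2  3  3  4  4  0  0  1  1  2  2  3  3  4  4  0  0
G(n+10) = G(n) holds for n = 0,…,7 (a full window of length max(S) = 8), so the sequence is purely periodic with period 10.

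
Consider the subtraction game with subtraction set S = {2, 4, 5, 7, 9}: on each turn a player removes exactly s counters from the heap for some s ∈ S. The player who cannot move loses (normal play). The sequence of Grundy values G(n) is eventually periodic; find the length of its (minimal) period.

11

G(0) = 0
G(1) = mex{} = 0
G(2) = mex{0} = 1
G(3) = mex{0} = 1
G(4) = mex{1,0} = 2
G(5) = mex{1,0,0} = 2
G(6) = mex{2,1,0} = 3
G(7) = mex{2,1,1,0} = 3
G(8) = mex{3,2,1,0} = 4
G(9) = mex{3,2,2,1,0} = 4
G(10) = mex{4,3,2,1,0} = 5
G(11) = mex{4,3,3,2,1} = 0
G(12) = mex{5,4,3,2,1} = 0
G(13) = mex{0,4,4,3,2} = 1
G(14) = mex{0,5,4,3,2} = 1
G(15) = mex{1,0,5,4,3} = 2
G(16) = mex{1,0,0,4,3} = 2
G(17) = mex{2,1,0,5,4} = 3
G(18) = mex{2,1,1,0,4} = 3
G(19) = mex{3,2,1,0,5} = 4
G(20) = mex{3,2,2,1,0} = 4
G(21) = mex{4,3,2,1,0} = 5
G(22) = mex{4,3,3,2,1} = 0
G(23) = mex{5,4,3,2,1} = 0
G(n+11) = G(n) holds for n = 0,…,8 (a full window of length max(S) = 9), so the sequence is purely periodic with period 11.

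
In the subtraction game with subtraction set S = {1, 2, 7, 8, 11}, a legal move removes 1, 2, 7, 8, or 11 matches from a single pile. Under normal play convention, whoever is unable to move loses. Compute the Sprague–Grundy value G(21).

n :  0  1  2  3  4  5  6  7  8  9 10 11 12 13 14 15 16 17 18 19 20 21
G :  0  1  2  0  1  2  0  1  2  0  1  2  0  1  2  0  1  2  0  1  2  0

0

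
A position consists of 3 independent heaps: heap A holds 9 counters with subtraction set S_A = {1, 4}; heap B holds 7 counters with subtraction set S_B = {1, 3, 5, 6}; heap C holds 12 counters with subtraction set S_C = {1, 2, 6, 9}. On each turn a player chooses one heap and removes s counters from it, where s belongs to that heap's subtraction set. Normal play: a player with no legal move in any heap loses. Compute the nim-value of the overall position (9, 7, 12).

Heap A, S = {1, 4}:
n : 0 1 2 3 4 5 6 7 8 9
G : 0 1 0 1 2 0 1 0 1 2
G_A(9) = 2.
Heap B, S = {1, 3, 5, 6}:
G(0) = 0
G(1) = mex{0} = 1
G(2) = mex{1} = 0
G(3) = mex{0,0} = 1
G(4) = mex{1,1} = 0
G(5) = mex{0,0,0} = 1
G(6) = mex{1,1,1,0} = 2
G(7) = mex{2,0,0,1} = 3
G_B(7) = 3.
Heap C, S = {1, 2, 6, 9}:
G(0) = 0
G(1) = mex{0} = 1
G(2) = mex{1,0} = 2
G(3) = mex{2,1} = 0
G(4) = mex{0,2} = 1
G(5) = mex{1,0} = 2
G(6) = mex{2,1,0} = 3
G(7) = mex{3,2,1} = 0
G(8) = mex{0,3,2} = 1
G(9) = mex{1,0,0,0} = 2
G(10) = mex{2,1,1,1} = 0
G(11) = mex{0,2,2,2} = 1
G(12) = mex{1,0,3,0} = 2
G_C(12) = 2.
Combined Grundy value = 2 ⊕ 3 ⊕ 2 = 3.

3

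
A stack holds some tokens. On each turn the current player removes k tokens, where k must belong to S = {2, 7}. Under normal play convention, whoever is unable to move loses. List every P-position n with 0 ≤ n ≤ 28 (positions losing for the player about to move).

0, 1, 4, 5, 9, 10, 13, 14, 18, 19, 22, 23, 27, 28

G(0) = 0
G(1) = mex{} = 0
G(2) = mex{0} = 1
G(3) = mex{0} = 1
G(4) = mex{1} = 0
G(5) = mex{1} = 0
G(6) = mex{0} = 1
G(7) = mex{0,0} = 1
G(8) = mex{1,0} = 2
G(9) = mex{1,1} = 0
G(10) = mex{2,1} = 0
G(11) = mex{0,0} = 1
G(12) = mex{0,0} = 1
G(13) = mex{1,1} = 0
G(14) = mex{1,1} = 0
G(15) = mex{0,2} = 1
G(16) = mex{0,0} = 1
G(17) = mex{1,0} = 2
G(18) = mex{1,1} = 0
G(19) = mex{2,1} = 0
G(20) = mex{0,0} = 1
G(21) = mex{0,0} = 1
G(22) = mex{1,1} = 0
G(23) = mex{1,1} = 0
G(24) = mex{0,2} = 1
G(25) = mex{0,0} = 1
G(26) = mex{1,0} = 2
G(27) = mex{1,1} = 0
G(28) = mex{2,1} = 0
P-positions are exactly the n with G(n) = 0.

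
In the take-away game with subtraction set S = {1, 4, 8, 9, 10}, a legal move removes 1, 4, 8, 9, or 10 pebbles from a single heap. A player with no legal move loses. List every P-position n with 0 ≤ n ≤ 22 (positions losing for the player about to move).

n :  0  1  2  3  4  5  6  7  8  9 10 11 12 13 14 15 16 17 18 19 20 21 22
G :  0  1  0  1  2  0  1  0  1  2  3  2  3  4  5  3  2  3  0  1  0  1  2
P-positions are exactly the n with G(n) = 0.

0, 2, 5, 7, 18, 20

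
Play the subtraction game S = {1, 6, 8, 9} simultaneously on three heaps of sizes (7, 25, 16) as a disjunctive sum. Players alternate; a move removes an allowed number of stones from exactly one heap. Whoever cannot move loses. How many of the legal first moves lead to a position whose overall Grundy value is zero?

3

All heaps use S = {1, 6, 8, 9}:
G(0) = 0
G(1) = mex{0} = 1
G(2) = mex{1} = 0
G(3) = mex{0} = 1
G(4) = mex{1} = 0
G(5) = mex{0} = 1
G(6) = mex{1,0} = 2
G(7) = mex{2,1} = 0
G(8) = mex{0,0,0} = 1
G(9) = mex{1,1,1,0} = 2
G(10) = mex{2,0,0,1} = 3
G(11) = mex{3,1,1,0} = 2
G(12) = mex{2,2,0,1} = 3
G(13) = mex{3,0,1,0} = 2
G(14) = mex{2,1,2,1} = 0
G(15) = mex{0,2,0,2} = 1
G(16) = mex{1,3,1,0} = 2
G(17) = mex{2,2,2,1} = 0
G(18) = mex{0,3,3,2} = 1
G(19) = mex{1,2,2,3} = 0
G(20) = mex{0,0,3,2} = 1
G(21) = mex{1,1,2,3} = 0
G(22) = mex{0,2,0,2} = 1
G(23) = mex{1,0,1,0} = 2
G(24) = mex{2,1,2,1} = 0
G(25) = mex{0,0,0,2} = 1
Heap A: G(7) = 0.
Heap B: G(25) = 1.
Heap C: G(16) = 2.
Combined Grundy value = 0 ⊕ 1 ⊕ 2 = 3.
A winning move leaves total XOR = 0, i.e. changes one component's Grundy value g to g ⊕ X where X is the current total.
Heap A: need g' = 0⊕3 = 3. Options: 7−1→G=2, 7−6→G=1. Hits: 0.
Heap B: need g' = 1⊕3 = 2. Options: 25−1→G=0, 25−6→G=0, 25−8→G=0, 25−9→G=2. Hits: 1.
Heap C: need g' = 2⊕3 = 1. Options: 16−1→G=1, 16−6→G=3, 16−8→G=1, 16−9→G=0. Hits: 2.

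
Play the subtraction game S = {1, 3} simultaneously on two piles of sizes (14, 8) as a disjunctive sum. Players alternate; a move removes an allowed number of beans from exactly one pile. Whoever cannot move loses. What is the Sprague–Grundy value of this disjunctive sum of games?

All piles use S = {1, 3}:
n :  0  1  2  3  4  5  6  7  8  9 10 11 12 13 14
G :  0  1  0  1  0  1  0  1  0  1  0  1  0  1  0
Pile A: G(14) = 0.
Pile B: G(8) = 0.
Combined Grundy value = 0 ⊕ 0 = 0.

0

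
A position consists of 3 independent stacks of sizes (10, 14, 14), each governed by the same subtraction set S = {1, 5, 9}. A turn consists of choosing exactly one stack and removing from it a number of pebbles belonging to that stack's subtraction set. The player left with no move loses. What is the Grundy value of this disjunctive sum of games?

All stacks use S = {1, 5, 9}:
G(0) = 0
G(1) = mex{0} = 1
G(2) = mex{1} = 0
G(3) = mex{0} = 1
G(4) = mex{1} = 0
G(5) = mex{0,0} = 1
G(6) = mex{1,1} = 0
G(7) = mex{0,0} = 1
G(8) = mex{1,1} = 0
G(9) = mex{0,0,0} = 1
G(10) = mex{1,1,1} = 0
G(11) = mex{0,0,0} = 1
G(12) = mex{1,1,1} = 0
G(13) = mex{0,0,0} = 1
G(14) = mex{1,1,1} = 0
Stack A: G(10) = 0.
Stack B: G(14) = 0.
Stack C: G(14) = 0.
Combined Grundy value = 0 ⊕ 0 ⊕ 0 = 0.

0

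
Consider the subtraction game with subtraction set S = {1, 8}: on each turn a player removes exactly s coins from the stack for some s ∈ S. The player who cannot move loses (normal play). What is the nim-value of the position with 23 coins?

1

n :  0  1  2  3  4  5  6  7  8  9 10 11 12 13 14 15 16 17 18 19 20 21 22 23
G :  0  1  0  1  0  1  0  1  2  0  1  0  1  0  1  0  1  2  0  1  0  1  0  1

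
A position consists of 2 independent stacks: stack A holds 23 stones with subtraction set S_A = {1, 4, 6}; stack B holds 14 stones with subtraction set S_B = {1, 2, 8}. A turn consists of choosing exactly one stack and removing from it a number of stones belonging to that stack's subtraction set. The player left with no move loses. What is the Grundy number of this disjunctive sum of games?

Stack A, S = {1, 4, 6}:
n :  0  1  2  3  4  5  6  7  8  9 10 11 12 13 14 15 16 17 18 19 20 21 22 23
G :  0  1  0  1  2  0  1  0  1  2  0  1  0  1  2  0  1  0  1  2  0  1  0  1
G_A(23) = 1.
Stack B, S = {1, 2, 8}:
G(0) = 0
G(1) = mex{0} = 1
G(2) = mex{1,0} = 2
G(3) = mex{2,1} = 0
G(4) = mex{0,2} = 1
G(5) = mex{1,0} = 2
G(6) = mex{2,1} = 0
G(7) = mex{0,2} = 1
G(8) = mex{1,0,0} = 2
G(9) = mex{2,1,1} = 0
G(10) = mex{0,2,2} = 1
G(11) = mex{1,0,0} = 2
G(12) = mex{2,1,1} = 0
G(13) = mex{0,2,2} = 1
G(14) = mex{1,0,0} = 2
G_B(14) = 2.
Combined Grundy value = 1 ⊕ 2 = 3.

3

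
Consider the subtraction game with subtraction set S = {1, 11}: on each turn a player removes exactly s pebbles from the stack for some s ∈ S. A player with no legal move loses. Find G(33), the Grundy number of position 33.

1

n :  0  1  2  3  4  5  6  7  8  9 10 11 12 13 14 15 16 17 18 19 20 21 22 23 24 25 26 27 28 29 30 31 32 33
G :  0  1  0  1  0  1  0  1  0  1  0  1  0  1  0  1  0  1  0  1  0  1  0  1  0  1  0  1  0  1  0  1  0  1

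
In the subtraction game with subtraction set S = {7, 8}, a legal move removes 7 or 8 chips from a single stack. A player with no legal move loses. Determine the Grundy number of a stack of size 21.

0

n :  0  1  2  3  4  5  6  7  8  9 10 11 12 13 14 15 16 17 18 19 20 21
G :  0  0  0  0  0  0  0  1  1  1  1  1  1  1  2  0  0  0  0  0  0  0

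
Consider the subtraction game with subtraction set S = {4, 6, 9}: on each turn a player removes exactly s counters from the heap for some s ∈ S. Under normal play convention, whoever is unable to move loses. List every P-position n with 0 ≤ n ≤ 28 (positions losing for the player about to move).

0, 1, 2, 3, 13, 14, 15, 16, 26, 27, 28

G(0) = 0
G(1) = mex{} = 0
G(2) = mex{} = 0
G(3) = mex{} = 0
G(4) = mex{0} = 1
G(5) = mex{0} = 1
G(6) = mex{0,0} = 1
G(7) = mex{0,0} = 1
G(8) = mex{1,0} = 2
G(9) = mex{1,0,0} = 2
G(10) = mex{1,1,0} = 2
G(11) = mex{1,1,0} = 2
G(12) = mex{2,1,0} = 3
G(13) = mex{2,1,1} = 0
G(14) = mex{2,2,1} = 0
G(15) = mex{2,2,1} = 0
G(16) = mex{3,2,1} = 0
G(17) = mex{0,2,2} = 1
G(18) = mex{0,3,2} = 1
G(19) = mex{0,0,2} = 1
G(20) = mex{0,0,2} = 1
G(21) = mex{1,0,3} = 2
G(22) = mex{1,0,0} = 2
G(23) = mex{1,1,0} = 2
G(24) = mex{1,1,0} = 2
G(25) = mex{2,1,0} = 3
G(26) = mex{2,1,1} = 0
G(27) = mex{2,2,1} = 0
G(28) = mex{2,2,1} = 0
P-positions are exactly the n with G(n) = 0.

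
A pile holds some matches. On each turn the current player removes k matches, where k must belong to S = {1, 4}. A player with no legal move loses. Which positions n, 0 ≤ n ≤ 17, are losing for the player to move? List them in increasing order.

G(0) = 0
G(1) = mex{0} = 1
G(2) = mex{1} = 0
G(3) = mex{0} = 1
G(4) = mex{1,0} = 2
G(5) = mex{2,1} = 0
G(6) = mex{0,0} = 1
G(7) = mex{1,1} = 0
G(8) = mex{0,2} = 1
G(9) = mex{1,0} = 2
G(10) = mex{2,1} = 0
G(11) = mex{0,0} = 1
G(12) = mex{1,1} = 0
G(13) = mex{0,2} = 1
G(14) = mex{1,0} = 2
G(15) = mex{2,1} = 0
G(16) = mex{0,0} = 1
G(17) = mex{1,1} = 0
P-positions are exactly the n with G(n) = 0.

0, 2, 5, 7, 10, 12, 15, 17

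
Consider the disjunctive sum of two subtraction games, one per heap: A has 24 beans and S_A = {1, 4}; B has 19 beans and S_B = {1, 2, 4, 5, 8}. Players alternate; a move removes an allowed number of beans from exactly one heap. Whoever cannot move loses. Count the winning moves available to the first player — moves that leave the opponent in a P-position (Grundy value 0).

4

Heap A, S = {1, 4}:
G(0) = 0
G(1) = mex{0} = 1
G(2) = mex{1} = 0
G(3) = mex{0} = 1
G(4) = mex{1,0} = 2
G(5) = mex{2,1} = 0
G(6) = mex{0,0} = 1
G(7) = mex{1,1} = 0
G(8) = mex{0,2} = 1
G(9) = mex{1,0} = 2
G(10) = mex{2,1} = 0
G(11) = mex{0,0} = 1
G(12) = mex{1,1} = 0
G(13) = mex{0,2} = 1
G(14) = mex{1,0} = 2
G(15) = mex{2,1} = 0
G(16) = mex{0,0} = 1
G(17) = mex{1,1} = 0
G(18) = mex{0,2} = 1
G(19) = mex{1,0} = 2
G(20) = mex{2,1} = 0
G(21) = mex{0,0} = 1
G(22) = mex{1,1} = 0
G(23) = mex{0,2} = 1
G(24) = mex{1,0} = 2
G_A(24) = 2.
Heap B, S = {1, 2, 4, 5, 8}:
n :  0  1  2  3  4  5  6  7  8  9 10 11 12 13 14 15 16 17 18 19
G :  0  1  2  0  1  2  0  1  2  0  1  2  0  1  2  0  1  2  0  1
G_B(19) = 1.
Combined Grundy value = 2 ⊕ 1 = 3.
A winning move leaves total XOR = 0, i.e. changes one component's Grundy value g to g ⊕ X where X is the current total.
Heap A: need g' = 2⊕3 = 1. Options: 24−1→G=1, 24−4→G=0. Hits: 1.
Heap B: need g' = 1⊕3 = 2. Options: 19−1→G=0, 19−2→G=2, 19−4→G=0, 19−5→G=2, 19−8→G=2. Hits: 3.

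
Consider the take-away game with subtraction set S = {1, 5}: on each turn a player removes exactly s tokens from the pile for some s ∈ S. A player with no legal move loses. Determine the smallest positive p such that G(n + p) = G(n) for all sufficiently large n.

G(0) = 0
G(1) = mex{0} = 1
G(2) = mex{1} = 0
G(3) = mex{0} = 1
G(4) = mex{1} = 0
G(5) = mex{0,0} = 1
G(6) = mex{1,1} = 0
G(7) = mex{0,0} = 1
G(8) = mex{1,1} = 0
G(9) = mex{0,0} = 1
G(10) = mex{1,1} = 0
G(11) = mex{0,0} = 1
G(12) = mex{1,1} = 0
G(13) = mex{0,0} = 1
G(14) = mex{1,1} = 0
G(n+2) = G(n) holds for n = 0,…,4 (a full window of length max(S) = 5), so the sequence is purely periodic with period 2.

2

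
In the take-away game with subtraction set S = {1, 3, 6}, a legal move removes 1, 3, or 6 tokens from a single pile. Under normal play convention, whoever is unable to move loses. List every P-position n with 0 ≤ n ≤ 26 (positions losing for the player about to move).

0, 2, 4, 9, 11, 13, 18, 20, 22

G(0) = 0
G(1) = mex{0} = 1
G(2) = mex{1} = 0
G(3) = mex{0,0} = 1
G(4) = mex{1,1} = 0
G(5) = mex{0,0} = 1
G(6) = mex{1,1,0} = 2
G(7) = mex{2,0,1} = 3
G(8) = mex{3,1,0} = 2
G(9) = mex{2,2,1} = 0
G(10) = mex{0,3,0} = 1
G(11) = mex{1,2,1} = 0
G(12) = mex{0,0,2} = 1
G(13) = mex{1,1,3} = 0
G(14) = mex{0,0,2} = 1
G(15) = mex{1,1,0} = 2
G(16) = mex{2,0,1} = 3
G(17) = mex{3,1,0} = 2
G(18) = mex{2,2,1} = 0
G(19) = mex{0,3,0} = 1
G(20) = mex{1,2,1} = 0
G(21) = mex{0,0,2} = 1
G(22) = mex{1,1,3} = 0
G(23) = mex{0,0,2} = 1
G(24) = mex{1,1,0} = 2
G(25) = mex{2,0,1} = 3
G(26) = mex{3,1,0} = 2
P-positions are exactly the n with G(n) = 0.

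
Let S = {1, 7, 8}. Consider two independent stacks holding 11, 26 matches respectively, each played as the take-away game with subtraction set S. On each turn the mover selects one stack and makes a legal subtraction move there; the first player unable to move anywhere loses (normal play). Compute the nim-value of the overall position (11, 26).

All stacks use S = {1, 7, 8}:
n :  0  1  2  3  4  5  6  7  8  9 10 11 12 13 14 15 16 17 18 19 20 21 22 23 24 25 26
G :  0  1  0  1  0  1  0  1  2  3  2  3  2  3  2  0  1  0  1  0  1  0  1  2  3  2  3
Stack A: G(11) = 3.
Stack B: G(26) = 3.
Combined Grundy value = 3 ⊕ 3 = 0.

0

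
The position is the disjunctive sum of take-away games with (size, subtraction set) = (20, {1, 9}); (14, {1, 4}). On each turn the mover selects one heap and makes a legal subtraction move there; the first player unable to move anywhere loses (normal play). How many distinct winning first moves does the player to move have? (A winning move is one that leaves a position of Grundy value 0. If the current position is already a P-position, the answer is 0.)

1

Heap A, S = {1, 9}:
n :  0  1  2  3  4  5  6  7  8  9 10 11 12 13 14 15 16 17 18 19 20
G :  0  1  0  1  0  1  0  1  0  1  0  1  0  1  0  1  0  1  0  1  0
G_A(20) = 0.
Heap B, S = {1, 4}:
n :  0  1  2  3  4  5  6  7  8  9 10 11 12 13 14
G :  0  1  0  1  2  0  1  0  1  2  0  1  0  1  2
G_B(14) = 2.
Combined Grundy value = 0 ⊕ 2 = 2.
A winning move leaves total XOR = 0, i.e. changes one component's Grundy value g to g ⊕ X where X is the current total.
Heap A: need g' = 0⊕2 = 2. Options: 20−1→G=1, 20−9→G=1. Hits: 0.
Heap B: need g' = 2⊕2 = 0. Options: 14−1→G=1, 14−4→G=0. Hits: 1.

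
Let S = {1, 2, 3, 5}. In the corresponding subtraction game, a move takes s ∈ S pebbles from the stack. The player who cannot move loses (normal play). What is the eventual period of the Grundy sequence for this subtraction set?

4

G(0) = 0
G(1) = mex{0} = 1
G(2) = mex{1,0} = 2
G(3) = mex{2,1,0} = 3
G(4) = mex{3,2,1} = 0
G(5) = mex{0,3,2,0} = 1
G(6) = mex{1,0,3,1} = 2
G(7) = mex{2,1,0,2} = 3
G(8) = mex{3,2,1,3} = 0
G(9) = mex{0,3,2,0} = 1
G(10) = mex{1,0,3,1} = 2
G(11) = mex{2,1,0,2} = 3
G(12) = mex{3,2,1,3} = 0
G(13) = mex{0,3,2,0} = 1
G(14) = mex{1,0,3,1} = 2
G(n+4) = G(n) holds for n = 0,…,4 (a full window of length max(S) = 5), so the sequence is purely periodic with period 4.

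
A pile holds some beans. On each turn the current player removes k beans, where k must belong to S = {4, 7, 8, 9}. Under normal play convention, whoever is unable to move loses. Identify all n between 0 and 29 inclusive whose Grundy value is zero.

G(0) = 0
G(1) = mex{} = 0
G(2) = mex{} = 0
G(3) = mex{} = 0
G(4) = mex{0} = 1
G(5) = mex{0} = 1
G(6) = mex{0} = 1
G(7) = mex{0,0} = 1
G(8) = mex{1,0,0} = 2
G(9) = mex{1,0,0,0} = 2
G(10) = mex{1,0,0,0} = 2
G(11) = mex{1,1,0,0} = 2
G(12) = mex{2,1,1,0} = 3
G(13) = mex{2,1,1,1} = 0
G(14) = mex{2,1,1,1} = 0
G(15) = mex{2,2,1,1} = 0
G(16) = mex{3,2,2,1} = 0
G(17) = mex{0,2,2,2} = 1
G(18) = mex{0,2,2,2} = 1
G(19) = mex{0,3,2,2} = 1
G(20) = mex{0,0,3,2} = 1
G(21) = mex{1,0,0,3} = 2
G(22) = mex{1,0,0,0} = 2
G(23) = mex{1,0,0,0} = 2
G(24) = mex{1,1,0,0} = 2
G(25) = mex{2,1,1,0} = 3
G(26) = mex{2,1,1,1} = 0
G(27) = mex{2,1,1,1} = 0
G(28) = mex{2,2,1,1} = 0
G(29) = mex{3,2,2,1} = 0
P-positions are exactly the n with G(n) = 0.

0, 1, 2, 3, 13, 14, 15, 16, 26, 27, 28, 29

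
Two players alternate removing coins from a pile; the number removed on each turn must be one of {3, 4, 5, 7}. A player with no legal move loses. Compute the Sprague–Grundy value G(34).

G(0) = 0
G(1) = mex{} = 0
G(2) = mex{} = 0
G(3) = mex{0} = 1
G(4) = mex{0,0} = 1
G(5) = mex{0,0,0} = 1
G(6) = mex{1,0,0} = 2
G(7) = mex{1,1,0,0} = 2
G(8) = mex{1,1,1,0} = 2
G(9) = mex{2,1,1,0} = 3
G(10) = mex{2,2,1,1} = 0
G(11) = mex{2,2,2,1} = 0
G(12) = mex{3,2,2,1} = 0
G(13) = mex{0,3,2,2} = 1
G(14) = mex{0,0,3,2} = 1
G(15) = mex{0,0,0,2} = 1
G(16) = mex{1,0,0,3} = 2
G(17) = mex{1,1,0,0} = 2
G(18) = mex{1,1,1,0} = 2
G(19) = mex{2,1,1,0} = 3
G(20) = mex{2,2,1,1} = 0
G(21) = mex{2,2,2,1} = 0
G(22) = mex{3,2,2,1} = 0
G(23) = mex{0,3,2,2} = 1
G(24) = mex{0,0,3,2} = 1
G(25) = mex{0,0,0,2} = 1
G(26) = mex{1,0,0,3} = 2
G(27) = mex{1,1,0,0} = 2
G(28) = mex{1,1,1,0} = 2
G(29) = mex{2,1,1,0} = 3
G(30) = mex{2,2,1,1} = 0
G(31) = mex{2,2,2,1} = 0
G(32) = mex{3,2,2,1} = 0
G(33) = mex{0,3,2,2} = 1
G(34) = mex{0,0,3,2} = 1

1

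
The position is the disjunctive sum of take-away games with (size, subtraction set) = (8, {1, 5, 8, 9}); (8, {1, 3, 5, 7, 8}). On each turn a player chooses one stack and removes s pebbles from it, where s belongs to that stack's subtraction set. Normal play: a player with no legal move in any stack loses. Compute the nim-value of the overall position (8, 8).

Stack A, S = {1, 5, 8, 9}:
n : 0 1 2 3 4 5 6 7 8
G : 0 1 0 1 0 1 0 1 2
G_A(8) = 2.
Stack B, S = {1, 3, 5, 7, 8}:
G(0) = 0
G(1) = mex{0} = 1
G(2) = mex{1} = 0
G(3) = mex{0,0} = 1
G(4) = mex{1,1} = 0
G(5) = mex{0,0,0} = 1
G(6) = mex{1,1,1} = 0
G(7) = mex{0,0,0,0} = 1
G(8) = mex{1,1,1,1,0} = 2
G_B(8) = 2.
Combined Grundy value = 2 ⊕ 2 = 0.

0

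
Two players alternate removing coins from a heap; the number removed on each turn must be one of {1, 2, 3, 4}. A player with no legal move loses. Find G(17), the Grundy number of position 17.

2

n :  0  1  2  3  4  5  6  7  8  9 10 11 12 13 14 15 16 17
G :  0  1  2  3  4  0  1  2  3  4  0  1  2  3  4  0  1  2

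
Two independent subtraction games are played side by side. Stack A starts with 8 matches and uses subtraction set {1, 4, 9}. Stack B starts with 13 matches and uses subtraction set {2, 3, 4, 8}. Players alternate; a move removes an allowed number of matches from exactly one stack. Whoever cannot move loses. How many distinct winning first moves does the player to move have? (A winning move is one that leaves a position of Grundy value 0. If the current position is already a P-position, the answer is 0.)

2

Stack A, S = {1, 4, 9}:
G(0) = 0
G(1) = mex{0} = 1
G(2) = mex{1} = 0
G(3) = mex{0} = 1
G(4) = mex{1,0} = 2
G(5) = mex{2,1} = 0
G(6) = mex{0,0} = 1
G(7) = mex{1,1} = 0
G(8) = mex{0,2} = 1
G_A(8) = 1.
Stack B, S = {2, 3, 4, 8}:
n :  0  1  2  3  4  5  6  7  8  9 10 11 12 13
G :  0  0  1  1  2  2  0  0  1  1  2  2  0  0
G_B(13) = 0.
Combined Grundy value = 1 ⊕ 0 = 1.
A winning move leaves total XOR = 0, i.e. changes one component's Grundy value g to g ⊕ X where X is the current total.
Stack A: need g' = 1⊕1 = 0. Options: 8−1→G=0, 8−4→G=2. Hits: 1.
Stack B: need g' = 0⊕1 = 1. Options: 13−2→G=2, 13−3→G=2, 13−4→G=1, 13−8→G=2. Hits: 1.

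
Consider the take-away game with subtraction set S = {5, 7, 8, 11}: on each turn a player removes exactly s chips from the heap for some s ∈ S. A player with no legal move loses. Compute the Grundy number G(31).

n :  0  1  2  3  4  5  6  7  8  9 10 11 12 13 14 15 16 17 18 19 20 21 22 23 24 25 26 27 28 29 30 31
G :  0  0  0  0  0  1  1  1  1  1  2  2  2  2  2  3  0  0  0  0  0  1  1  1  1  1  2  2  2  2  2  3

3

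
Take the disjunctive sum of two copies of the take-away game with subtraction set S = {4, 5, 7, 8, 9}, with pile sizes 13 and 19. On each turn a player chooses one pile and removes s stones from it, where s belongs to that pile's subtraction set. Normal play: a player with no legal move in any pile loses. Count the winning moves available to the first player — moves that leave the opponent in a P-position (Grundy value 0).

5

All piles use S = {4, 5, 7, 8, 9}:
G(0) = 0
G(1) = mex{} = 0
G(2) = mex{} = 0
G(3) = mex{} = 0
G(4) = mex{0} = 1
G(5) = mex{0,0} = 1
G(6) = mex{0,0} = 1
G(7) = mex{0,0,0} = 1
G(8) = mex{1,0,0,0} = 2
G(9) = mex{1,1,0,0,0} = 2
G(10) = mex{1,1,0,0,0} = 2
G(11) = mex{1,1,1,0,0} = 2
G(12) = mex{2,1,1,1,0} = 3
G(13) = mex{2,2,1,1,1} = 0
G(14) = mex{2,2,1,1,1} = 0
G(15) = mex{2,2,2,1,1} = 0
G(16) = mex{3,2,2,2,1} = 0
G(17) = mex{0,3,2,2,2} = 1
G(18) = mex{0,0,2,2,2} = 1
G(19) = mex{0,0,3,2,2} = 1
Pile A: G(13) = 0.
Pile B: G(19) = 1.
Combined Grundy value = 0 ⊕ 1 = 1.
A winning move leaves total XOR = 0, i.e. changes one component's Grundy value g to g ⊕ X where X is the current total.
Pile A: need g' = 0⊕1 = 1. Options: 13−4→G=2, 13−5→G=2, 13−7→G=1, 13−8→G=1, 13−9→G=1. Hits: 3.
Pile B: need g' = 1⊕1 = 0. Options: 19−4→G=0, 19−5→G=0, 19−7→G=3, 19−8→G=2, 19−9→G=2. Hits: 2.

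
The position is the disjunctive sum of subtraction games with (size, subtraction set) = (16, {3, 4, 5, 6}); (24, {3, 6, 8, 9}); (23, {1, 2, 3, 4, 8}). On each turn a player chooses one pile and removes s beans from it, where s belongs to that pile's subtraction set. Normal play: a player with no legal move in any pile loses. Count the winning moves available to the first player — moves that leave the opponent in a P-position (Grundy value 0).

Pile A, S = {3, 4, 5, 6}:
n :  0  1  2  3  4  5  6  7  8  9 10 11 12 13 14 15 16
G :  0  0  0  1  1  1  2  2  2  0  0  0  1  1  1  2  2
G_A(16) = 2.
Pile B, S = {3, 6, 8, 9}:
n :  0  1  2  3  4  5  6  7  8  9 10 11 12 13 14 15 16 17 18 19 20 21 22 23 24
G :  0  0  0  1  1  1  2  2  2  3  3  3  0  0  0  1  1  1  2  2  2  3  3  3  0
G_B(24) = 0.
Pile C, S = {1, 2, 3, 4, 8}:
n :  0  1  2  3  4  5  6  7  8  9 10 11 12 13 14 15 16 17 18 19 20 21 22 23
G :  0  1  2  3  4  0  1  2  3  4  0  1  2  3  4  0  1  2  3  4  0  1  2  3
G_C(23) = 3.
Combined Grundy value = 2 ⊕ 0 ⊕ 3 = 1.
A winning move leaves total XOR = 0, i.e. changes one component's Grundy value g to g ⊕ X where X is the current total.
Pile A: need g' = 2⊕1 = 3. Options: 16−3→G=1, 16−4→G=1, 16−5→G=0, 16−6→G=0. Hits: 0.
Pile B: need g' = 0⊕1 = 1. Options: 24−3→G=3, 24−6→G=2, 24−8→G=1, 24−9→G=1. Hits: 2.
Pile C: need g' = 3⊕1 = 2. Options: 23−1→G=2, 23−2→G=1, 23−3→G=0, 23−4→G=4, 23−8→G=0. Hits: 1.

3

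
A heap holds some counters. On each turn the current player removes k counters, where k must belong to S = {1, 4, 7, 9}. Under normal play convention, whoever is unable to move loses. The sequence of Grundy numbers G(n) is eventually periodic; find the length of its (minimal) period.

n :  0  1  2  3  4  5  6  7  8  9 10 11 12 13 14 15 16 17 18
G :  0  1  0  1  2  0  1  2  0  1  0  1  2  0  1  2  0  1  0
G(n+8) = G(n) holds for n = 0,…,8 (a full window of length max(S) = 9), so the sequence is purely periodic with period 8.

8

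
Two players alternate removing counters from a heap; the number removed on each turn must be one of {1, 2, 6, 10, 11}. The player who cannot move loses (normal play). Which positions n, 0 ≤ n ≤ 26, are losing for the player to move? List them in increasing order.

n :  0  1  2  3  4  5  6  7  8  9 10 11 12 13 14 15 16 17 18 19 20 21 22 23 24 25 26
G :  0  1  2  0  1  2  3  0  1  2  3  4  0  1  2  0  1  2  3  0  1  2  3  4  0  1  2
P-positions are exactly the n with G(n) = 0.

0, 3, 7, 12, 15, 19, 24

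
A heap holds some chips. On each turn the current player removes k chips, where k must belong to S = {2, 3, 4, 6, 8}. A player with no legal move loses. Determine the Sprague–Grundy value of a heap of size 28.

4

n :  0  1  2  3  4  5  6  7  8  9 10 11 12 13 14 15 16 17 18 19 20 21 22 23 24 25 26 27 28
G :  0  0  1  1  2  2  3  3  4  4  0  0  1  1  2  2  3  3  4  4  0  0  1  1  2  2  3  3  4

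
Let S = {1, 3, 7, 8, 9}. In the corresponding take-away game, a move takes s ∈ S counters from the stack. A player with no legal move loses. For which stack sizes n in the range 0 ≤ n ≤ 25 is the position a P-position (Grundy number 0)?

0, 2, 4, 6, 16, 18, 20, 22

n :  0  1  2  3  4  5  6  7  8  9 10 11 12 13 14 15 16 17 18 19 20 21 22 23 24 25
G :  0  1  0  1  0  1  0  1  2  3  2  3  2  3  2  3  0  1  0  1  0  1  0  1  2  3
P-positions are exactly the n with G(n) = 0.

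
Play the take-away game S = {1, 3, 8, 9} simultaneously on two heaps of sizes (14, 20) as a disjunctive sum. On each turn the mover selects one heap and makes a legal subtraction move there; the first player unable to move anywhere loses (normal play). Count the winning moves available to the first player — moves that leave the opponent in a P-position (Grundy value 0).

All heaps use S = {1, 3, 8, 9}:
G(0) = 0
G(1) = mex{0} = 1
G(2) = mex{1} = 0
G(3) = mex{0,0} = 1
G(4) = mex{1,1} = 0
G(5) = mex{0,0} = 1
G(6) = mex{1,1} = 0
G(7) = mex{0,0} = 1
G(8) = mex{1,1,0} = 2
G(9) = mex{2,0,1,0} = 3
G(10) = mex{3,1,0,1} = 2
G(11) = mex{2,2,1,0} = 3
G(12) = mex{3,3,0,1} = 2
G(13) = mex{2,2,1,0} = 3
G(14) = mex{3,3,0,1} = 2
G(15) = mex{2,2,1,0} = 3
G(16) = mex{3,3,2,1} = 0
G(17) = mex{0,2,3,2} = 1
G(18) = mex{1,3,2,3} = 0
G(19) = mex{0,0,3,2} = 1
G(20) = mex{1,1,2,3} = 0
Heap A: G(14) = 2.
Heap B: G(20) = 0.
Combined Grundy value = 2 ⊕ 0 = 2.
A winning move leaves total XOR = 0, i.e. changes one component's Grundy value g to g ⊕ X where X is the current total.
Heap A: need g' = 2⊕2 = 0. Options: 14−1→G=3, 14−3→G=3, 14−8→G=0, 14−9→G=1. Hits: 1.
Heap B: need g' = 0⊕2 = 2. Options: 20−1→G=1, 20−3→G=1, 20−8→G=2, 20−9→G=3. Hits: 1.

2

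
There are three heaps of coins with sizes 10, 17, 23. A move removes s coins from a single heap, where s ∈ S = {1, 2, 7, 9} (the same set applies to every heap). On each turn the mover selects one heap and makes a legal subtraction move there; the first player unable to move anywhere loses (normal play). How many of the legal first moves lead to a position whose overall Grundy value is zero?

2

All heaps use S = {1, 2, 7, 9}:
G(0) = 0
G(1) = mex{0} = 1
G(2) = mex{1,0} = 2
G(3) = mex{2,1} = 0
G(4) = mex{0,2} = 1
G(5) = mex{1,0} = 2
G(6) = mex{2,1} = 0
G(7) = mex{0,2,0} = 1
G(8) = mex{1,0,1} = 2
G(9) = mex{2,1,2,0} = 3
G(10) = mex{3,2,0,1} = 4
G(11) = mex{4,3,1,2} = 0
G(12) = mex{0,4,2,0} = 1
G(13) = mex{1,0,0,1} = 2
G(14) = mex{2,1,1,2} = 0
G(15) = mex{0,2,2,0} = 1
G(16) = mex{1,0,3,1} = 2
G(17) = mex{2,1,4,2} = 0
G(18) = mex{0,2,0,3} = 1
G(19) = mex{1,0,1,4} = 2
G(20) = mex{2,1,2,0} = 3
G(21) = mex{3,2,0,1} = 4
G(22) = mex{4,3,1,2} = 0
G(23) = mex{0,4,2,0} = 1
Heap A: G(10) = 4.
Heap B: G(17) = 0.
Heap C: G(23) = 1.
Combined Grundy value = 4 ⊕ 0 ⊕ 1 = 5.
A winning move leaves total XOR = 0, i.e. changes one component's Grundy value g to g ⊕ X where X is the current total.
Heap A: need g' = 4⊕5 = 1. Options: 10−1→G=3, 10−2→G=2, 10−7→G=0, 10−9→G=1. Hits: 1.
Heap B: need g' = 0⊕5 = 5. Options: 17−1→G=2, 17−2→G=1, 17−7→G=4, 17−9→G=2. Hits: 0.
Heap C: need g' = 1⊕5 = 4. Options: 23−1→G=0, 23−2→G=4, 23−7→G=2, 23−9→G=0. Hits: 1.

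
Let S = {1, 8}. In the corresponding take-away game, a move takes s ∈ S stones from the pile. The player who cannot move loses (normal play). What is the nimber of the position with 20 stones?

0

G(0) = 0
G(1) = mex{0} = 1
G(2) = mex{1} = 0
G(3) = mex{0} = 1
G(4) = mex{1} = 0
G(5) = mex{0} = 1
G(6) = mex{1} = 0
G(7) = mex{0} = 1
G(8) = mex{1,0} = 2
G(9) = mex{2,1} = 0
G(10) = mex{0,0} = 1
G(11) = mex{1,1} = 0
G(12) = mex{0,0} = 1
G(13) = mex{1,1} = 0
G(14) = mex{0,0} = 1
G(15) = mex{1,1} = 0
G(16) = mex{0,2} = 1
G(17) = mex{1,0} = 2
G(18) = mex{2,1} = 0
G(19) = mex{0,0} = 1
G(20) = mex{1,1} = 0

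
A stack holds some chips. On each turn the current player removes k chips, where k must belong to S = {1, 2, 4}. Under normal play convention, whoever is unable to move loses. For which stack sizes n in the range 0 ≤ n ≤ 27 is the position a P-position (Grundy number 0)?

0, 3, 6, 9, 12, 15, 18, 21, 24, 27

G(0) = 0
G(1) = mex{0} = 1
G(2) = mex{1,0} = 2
G(3) = mex{2,1} = 0
G(4) = mex{0,2,0} = 1
G(5) = mex{1,0,1} = 2
G(6) = mex{2,1,2} = 0
G(7) = mex{0,2,0} = 1
G(8) = mex{1,0,1} = 2
G(9) = mex{2,1,2} = 0
G(10) = mex{0,2,0} = 1
G(11) = mex{1,0,1} = 2
G(12) = mex{2,1,2} = 0
G(13) = mex{0,2,0} = 1
G(14) = mex{1,0,1} = 2
G(15) = mex{2,1,2} = 0
G(16) = mex{0,2,0} = 1
G(17) = mex{1,0,1} = 2
G(18) = mex{2,1,2} = 0
G(19) = mex{0,2,0} = 1
G(20) = mex{1,0,1} = 2
G(21) = mex{2,1,2} = 0
G(22) = mex{0,2,0} = 1
G(23) = mex{1,0,1} = 2
G(24) = mex{2,1,2} = 0
G(25) = mex{0,2,0} = 1
G(26) = mex{1,0,1} = 2
G(27) = mex{2,1,2} = 0
P-positions are exactly the n with G(n) = 0.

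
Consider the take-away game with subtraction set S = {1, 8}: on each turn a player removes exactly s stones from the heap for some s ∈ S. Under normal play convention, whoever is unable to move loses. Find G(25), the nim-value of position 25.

1

G(0) = 0
G(1) = mex{0} = 1
G(2) = mex{1} = 0
G(3) = mex{0} = 1
G(4) = mex{1} = 0
G(5) = mex{0} = 1
G(6) = mex{1} = 0
G(7) = mex{0} = 1
G(8) = mex{1,0} = 2
G(9) = mex{2,1} = 0
G(10) = mex{0,0} = 1
G(11) = mex{1,1} = 0
G(12) = mex{0,0} = 1
G(13) = mex{1,1} = 0
G(14) = mex{0,0} = 1
G(15) = mex{1,1} = 0
G(16) = mex{0,2} = 1
G(17) = mex{1,0} = 2
G(18) = mex{2,1} = 0
G(19) = mex{0,0} = 1
G(20) = mex{1,1} = 0
G(21) = mex{0,0} = 1
G(22) = mex{1,1} = 0
G(23) = mex{0,0} = 1
G(24) = mex{1,1} = 0
G(25) = mex{0,2} = 1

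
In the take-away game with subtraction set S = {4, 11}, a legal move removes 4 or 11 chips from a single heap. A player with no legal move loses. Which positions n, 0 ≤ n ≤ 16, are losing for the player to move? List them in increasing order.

0, 1, 2, 3, 8, 9, 10, 15, 16

G(0) = 0
G(1) = mex{} = 0
G(2) = mex{} = 0
G(3) = mex{} = 0
G(4) = mex{0} = 1
G(5) = mex{0} = 1
G(6) = mex{0} = 1
G(7) = mex{0} = 1
G(8) = mex{1} = 0
G(9) = mex{1} = 0
G(10) = mex{1} = 0
G(11) = mex{1,0} = 2
G(12) = mex{0,0} = 1
G(13) = mex{0,0} = 1
G(14) = mex{0,0} = 1
G(15) = mex{2,1} = 0
G(16) = mex{1,1} = 0
P-positions are exactly the n with G(n) = 0.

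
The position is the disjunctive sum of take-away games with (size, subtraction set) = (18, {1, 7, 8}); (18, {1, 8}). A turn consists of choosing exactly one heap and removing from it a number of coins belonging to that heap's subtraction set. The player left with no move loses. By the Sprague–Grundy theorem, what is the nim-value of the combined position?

1

Heap A, S = {1, 7, 8}:
G(0) = 0
G(1) = mex{0} = 1
G(2) = mex{1} = 0
G(3) = mex{0} = 1
G(4) = mex{1} = 0
G(5) = mex{0} = 1
G(6) = mex{1} = 0
G(7) = mex{0,0} = 1
G(8) = mex{1,1,0} = 2
G(9) = mex{2,0,1} = 3
G(10) = mex{3,1,0} = 2
G(11) = mex{2,0,1} = 3
G(12) = mex{3,1,0} = 2
G(13) = mex{2,0,1} = 3
G(14) = mex{3,1,0} = 2
G(15) = mex{2,2,1} = 0
G(16) = mex{0,3,2} = 1
G(17) = mex{1,2,3} = 0
G(18) = mex{0,3,2} = 1
G_A(18) = 1.
Heap B, S = {1, 8}:
n :  0  1  2  3  4  5  6  7  8  9 10 11 12 13 14 15 16 17 18
G :  0  1  0  1  0  1  0  1  2  0  1  0  1  0  1  0  1  2  0
G_B(18) = 0.
Combined Grundy value = 1 ⊕ 0 = 1.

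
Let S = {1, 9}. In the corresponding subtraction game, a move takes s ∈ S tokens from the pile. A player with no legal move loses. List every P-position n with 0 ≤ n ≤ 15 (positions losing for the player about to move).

G(0) = 0
G(1) = mex{0} = 1
G(2) = mex{1} = 0
G(3) = mex{0} = 1
G(4) = mex{1} = 0
G(5) = mex{0} = 1
G(6) = mex{1} = 0
G(7) = mex{0} = 1
G(8) = mex{1} = 0
G(9) = mex{0,0} = 1
G(10) = mex{1,1} = 0
G(11) = mex{0,0} = 1
G(12) = mex{1,1} = 0
G(13) = mex{0,0} = 1
G(14) = mex{1,1} = 0
G(15) = mex{0,0} = 1
P-positions are exactly the n with G(n) = 0.

0, 2, 4, 6, 8, 10, 12, 14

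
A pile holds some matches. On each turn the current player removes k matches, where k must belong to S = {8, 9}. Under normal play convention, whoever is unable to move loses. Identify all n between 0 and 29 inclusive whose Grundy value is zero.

G(0) = 0
G(1) = mex{} = 0
G(2) = mex{} = 0
G(3) = mex{} = 0
G(4) = mex{} = 0
G(5) = mex{} = 0
G(6) = mex{} = 0
G(7) = mex{} = 0
G(8) = mex{0} = 1
G(9) = mex{0,0} = 1
G(10) = mex{0,0} = 1
G(11) = mex{0,0} = 1
G(12) = mex{0,0} = 1
G(13) = mex{0,0} = 1
G(14) = mex{0,0} = 1
G(15) = mex{0,0} = 1
G(16) = mex{1,0} = 2
G(17) = mex{1,1} = 0
G(18) = mex{1,1} = 0
G(19) = mex{1,1} = 0
G(20) = mex{1,1} = 0
G(21) = mex{1,1} = 0
G(22) = mex{1,1} = 0
G(23) = mex{1,1} = 0
G(24) = mex{2,1} = 0
G(25) = mex{0,2} = 1
G(26) = mex{0,0} = 1
G(27) = mex{0,0} = 1
G(28) = mex{0,0} = 1
G(29) = mex{0,0} = 1
P-positions are exactly the n with G(n) = 0.

0, 1, 2, 3, 4, 5, 6, 7, 17, 18, 19, 20, 21, 22, 23, 24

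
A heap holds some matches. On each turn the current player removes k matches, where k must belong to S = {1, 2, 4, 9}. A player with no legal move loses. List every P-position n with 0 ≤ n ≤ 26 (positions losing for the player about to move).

0, 3, 6, 11, 14, 17, 22, 25

n :  0  1  2  3  4  5  6  7  8  9 10 11 12 13 14 15 16 17 18 19 20 21 22 23 24 25 26
G :  0  1  2  0  1  2  0  1  2  3  4  0  1  2  0  1  2  0  1  2  3  4  0  1  2  0  1
P-positions are exactly the n with G(n) = 0.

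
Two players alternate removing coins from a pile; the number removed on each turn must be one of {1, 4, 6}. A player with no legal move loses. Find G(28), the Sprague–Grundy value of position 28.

1

n :  0  1  2  3  4  5  6  7  8  9 10 11 12 13 14 15 16 17 18 19 20 21 22 23 24 25 26 27 28
G :  0  1  0  1  2  0  1  0  1  2  0  1  0  1  2  0  1  0  1  2  0  1  0  1  2  0  1  0  1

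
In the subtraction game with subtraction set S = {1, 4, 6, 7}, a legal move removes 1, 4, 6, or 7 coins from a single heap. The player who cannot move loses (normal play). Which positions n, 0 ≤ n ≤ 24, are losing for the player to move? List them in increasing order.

0, 2, 5, 10, 13, 15, 18, 23

n :  0  1  2  3  4  5  6  7  8  9 10 11 12 13 14 15 16 17 18 19 20 21 22 23 24
G :  0  1  0  1  2  0  1  2  3  2  0  1  2  0  1  0  1  2  0  1  2  3  2  0  1
P-positions are exactly the n with G(n) = 0.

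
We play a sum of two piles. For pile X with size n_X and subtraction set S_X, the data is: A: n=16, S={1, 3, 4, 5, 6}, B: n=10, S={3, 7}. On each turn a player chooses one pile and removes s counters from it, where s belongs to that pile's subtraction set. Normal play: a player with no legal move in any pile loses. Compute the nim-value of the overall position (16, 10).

3

Pile A, S = {1, 3, 4, 5, 6}:
n :  0  1  2  3  4  5  6  7  8  9 10 11 12 13 14 15 16
G :  0  1  0  1  2  3  2  3  4  0  1  0  1  2  3  2  3
G_A(16) = 3.
Pile B, S = {3, 7}:
n :  0  1  2  3  4  5  6  7  8  9 10
G :  0  0  0  1  1  1  0  2  2  1  0
G_B(10) = 0.
Combined Grundy value = 3 ⊕ 0 = 3.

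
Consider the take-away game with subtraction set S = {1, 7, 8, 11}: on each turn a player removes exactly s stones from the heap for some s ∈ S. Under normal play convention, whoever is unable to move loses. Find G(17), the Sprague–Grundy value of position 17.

1

G(0) = 0
G(1) = mex{0} = 1
G(2) = mex{1} = 0
G(3) = mex{0} = 1
G(4) = mex{1} = 0
G(5) = mex{0} = 1
G(6) = mex{1} = 0
G(7) = mex{0,0} = 1
G(8) = mex{1,1,0} = 2
G(9) = mex{2,0,1} = 3
G(10) = mex{3,1,0} = 2
G(11) = mex{2,0,1,0} = 3
G(12) = mex{3,1,0,1} = 2
G(13) = mex{2,0,1,0} = 3
G(14) = mex{3,1,0,1} = 2
G(15) = mex{2,2,1,0} = 3
G(16) = mex{3,3,2,1} = 0
G(17) = mex{0,2,3,0} = 1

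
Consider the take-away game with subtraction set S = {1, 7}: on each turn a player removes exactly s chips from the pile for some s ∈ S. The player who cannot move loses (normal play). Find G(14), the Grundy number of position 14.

0

G(0) = 0
G(1) = mex{0} = 1
G(2) = mex{1} = 0
G(3) = mex{0} = 1
G(4) = mex{1} = 0
G(5) = mex{0} = 1
G(6) = mex{1} = 0
G(7) = mex{0,0} = 1
G(8) = mex{1,1} = 0
G(9) = mex{0,0} = 1
G(10) = mex{1,1} = 0
G(11) = mex{0,0} = 1
G(12) = mex{1,1} = 0
G(13) = mex{0,0} = 1
G(14) = mex{1,1} = 0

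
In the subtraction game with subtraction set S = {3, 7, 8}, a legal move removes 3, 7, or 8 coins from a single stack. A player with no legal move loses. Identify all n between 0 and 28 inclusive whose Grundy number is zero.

n :  0  1  2  3  4  5  6  7  8  9 10 11 12 13 14 15 16 17 18 19 20 21 22 23 24 25 26 27 28
G :  0  0  0  1  1  1  0  2  2  1  3  0  0  2  1  1  0  0  2  1  1  0  0  2  1  1  0  0  2
P-positions are exactly the n with G(n) = 0.

0, 1, 2, 6, 11, 12, 16, 17, 21, 22, 26, 27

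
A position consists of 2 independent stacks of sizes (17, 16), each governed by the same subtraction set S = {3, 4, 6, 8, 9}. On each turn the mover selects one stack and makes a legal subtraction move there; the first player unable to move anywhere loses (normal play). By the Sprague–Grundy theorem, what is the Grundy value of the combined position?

0

All stacks use S = {3, 4, 6, 8, 9}:
G(0) = 0
G(1) = mex{} = 0
G(2) = mex{} = 0
G(3) = mex{0} = 1
G(4) = mex{0,0} = 1
G(5) = mex{0,0} = 1
G(6) = mex{1,0,0} = 2
G(7) = mex{1,1,0} = 2
G(8) = mex{1,1,0,0} = 2
G(9) = mex{2,1,1,0,0} = 3
G(10) = mex{2,2,1,0,0} = 3
G(11) = mex{2,2,1,1,0} = 3
G(12) = mex{3,2,2,1,1} = 0
G(13) = mex{3,3,2,1,1} = 0
G(14) = mex{3,3,2,2,1} = 0
G(15) = mex{0,3,3,2,2} = 1
G(16) = mex{0,0,3,2,2} = 1
G(17) = mex{0,0,3,3,2} = 1
Stack A: G(17) = 1.
Stack B: G(16) = 1.
Combined Grundy value = 1 ⊕ 1 = 0.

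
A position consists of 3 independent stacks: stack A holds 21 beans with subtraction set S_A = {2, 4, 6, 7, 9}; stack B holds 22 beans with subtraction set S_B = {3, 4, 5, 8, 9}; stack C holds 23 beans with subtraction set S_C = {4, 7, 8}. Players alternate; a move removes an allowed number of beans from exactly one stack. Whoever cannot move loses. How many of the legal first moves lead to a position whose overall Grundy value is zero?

Stack A, S = {2, 4, 6, 7, 9}:
n :  0  1  2  3  4  5  6  7  8  9 10 11 12 13 14 15 16 17 18 19 20 21
G :  0  0  1  1  2  2  3  3  4  4  5  0  0  1  1  2  2  3  3  4  4  5
G_A(21) = 5.
Stack B, S = {3, 4, 5, 8, 9}:
n :  0  1  2  3  4  5  6  7  8  9 10 11 12 13 14 15 16 17 18 19 20 21 22
G :  0  0  0  1  1  1  2  2  2  3  3  3  0  0  0  1  1  1  2  2  2  3  3
G_B(22) = 3.
Stack C, S = {4, 7, 8}:
n :  0  1  2  3  4  5  6  7  8  9 10 11 12 13 14 15 16 17 18 19 20 21 22 23
G :  0  0  0  0  1  1  1  1  2  2  2  2  0  0  0  0  1  1  1  1  2  2  2  2
G_C(23) = 2.
Combined Grundy value = 5 ⊕ 3 ⊕ 2 = 4.
A winning move leaves total XOR = 0, i.e. changes one component's Grundy value g to g ⊕ X where X is the current total.
Stack A: need g' = 5⊕4 = 1. Options: 21−2→G=4, 21−4→G=3, 21−6→G=2, 21−7→G=1, 21−9→G=0. Hits: 1.
Stack B: need g' = 3⊕4 = 7. Options: 22−3→G=2, 22−4→G=2, 22−5→G=1, 22−8→G=0, 22−9→G=0. Hits: 0.
Stack C: need g' = 2⊕4 = 6. Options: 23−4→G=1, 23−7→G=1, 23−8→G=0. Hits: 0.

1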